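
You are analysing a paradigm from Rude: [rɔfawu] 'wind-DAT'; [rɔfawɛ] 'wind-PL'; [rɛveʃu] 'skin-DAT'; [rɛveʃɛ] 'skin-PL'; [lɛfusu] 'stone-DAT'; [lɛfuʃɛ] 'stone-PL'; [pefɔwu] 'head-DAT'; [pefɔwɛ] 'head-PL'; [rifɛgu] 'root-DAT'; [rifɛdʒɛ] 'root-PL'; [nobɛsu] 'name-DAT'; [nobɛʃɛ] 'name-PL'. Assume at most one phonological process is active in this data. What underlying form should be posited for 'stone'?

/lɛfus/

'stone' shows [s] ~ [ʃ] at the end of the stem ([lɛfusu] vs [lɛfuʃɛ]).
The stem 'skin' ([rɛveʃu], [rɛveʃɛ]) shows [ʃ] unchanged in both environments, so [ʃ] cannot be basic with [s] derived before the DAT suffix.
Therefore /s/ is basic and [ʃ] is derived by palatalization before a front vowel (/g/ and /s/ become palato-alveolar [dʒ] and [ʃ] before a front vowel).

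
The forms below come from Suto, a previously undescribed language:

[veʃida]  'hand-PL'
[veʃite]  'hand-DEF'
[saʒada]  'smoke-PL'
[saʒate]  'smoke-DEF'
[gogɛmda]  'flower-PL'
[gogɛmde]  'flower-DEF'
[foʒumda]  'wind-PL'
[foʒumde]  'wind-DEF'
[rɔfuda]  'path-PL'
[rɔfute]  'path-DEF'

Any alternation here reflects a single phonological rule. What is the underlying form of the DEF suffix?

/-te/

The DEF suffix surfaces as [-de] and [-te], depending on the final segment of the stem.
The PL suffix, which begins with [d], is invariant after every stem; so [d] is not altered by any rule here.
So the underlying form is /-te/, and voiceless stops become voiced after a nasal.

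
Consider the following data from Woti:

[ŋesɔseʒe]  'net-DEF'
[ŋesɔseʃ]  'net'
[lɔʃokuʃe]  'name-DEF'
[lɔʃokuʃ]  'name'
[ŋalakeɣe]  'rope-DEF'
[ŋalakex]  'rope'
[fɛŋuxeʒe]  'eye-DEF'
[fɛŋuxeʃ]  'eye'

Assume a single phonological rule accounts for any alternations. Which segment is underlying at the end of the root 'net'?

/ʒ/

'net' shows [ʒ] ~ [ʃ] at the end of the stem ([ŋesɔseʒe] vs [ŋesɔseʃ]).
But 'name' keeps [ʃ] in both environments ([lɔʃokuʃe], [lɔʃokuʃ]), so there is no rule changing /ʃ/ to [ʒ] before the DEF suffix.
Therefore /ʒ/ is basic and [ʃ] is derived by word-final obstruent devoicing (voiced obstruents become voiceless word-finally).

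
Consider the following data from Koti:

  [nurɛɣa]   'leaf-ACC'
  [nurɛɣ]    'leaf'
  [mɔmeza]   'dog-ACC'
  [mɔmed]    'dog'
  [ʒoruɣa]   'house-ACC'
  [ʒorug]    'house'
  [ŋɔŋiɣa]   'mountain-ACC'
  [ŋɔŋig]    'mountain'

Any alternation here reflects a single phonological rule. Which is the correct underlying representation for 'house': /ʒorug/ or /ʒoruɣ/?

/ʒorug/

In [ʒoruɣa] and [ʒorug] the final segment of 'house' alternates: [ɣ] ~ [g].
The stem 'leaf' ([nurɛɣa], [nurɛɣ]) shows [ɣ] unchanged in both environments, so [ɣ] cannot be basic with [g] derived in isolation.
The underlying segment must be /g/; voiced stops become fricatives between vowels, yielding [ɣ] there.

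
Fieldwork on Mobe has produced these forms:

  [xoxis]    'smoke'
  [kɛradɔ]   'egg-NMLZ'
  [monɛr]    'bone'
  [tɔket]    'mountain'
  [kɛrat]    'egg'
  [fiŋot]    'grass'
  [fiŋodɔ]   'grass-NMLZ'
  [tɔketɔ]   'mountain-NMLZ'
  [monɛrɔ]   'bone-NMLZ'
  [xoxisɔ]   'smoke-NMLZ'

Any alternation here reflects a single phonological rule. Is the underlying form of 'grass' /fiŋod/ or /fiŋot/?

/fiŋod/

The root 'grass' surfaces as [fiŋot] and [fiŋodɔ], with a stem-final [t] ~ [d] alternation.
The stem 'mountain' ([tɔket], [tɔketɔ]) shows [t] unchanged in both environments, so [t] cannot be basic with [d] derived before the NMLZ suffix.
Therefore /d/ is basic and [t] is derived by word-final obstruent devoicing (voiced obstruents become voiceless word-finally).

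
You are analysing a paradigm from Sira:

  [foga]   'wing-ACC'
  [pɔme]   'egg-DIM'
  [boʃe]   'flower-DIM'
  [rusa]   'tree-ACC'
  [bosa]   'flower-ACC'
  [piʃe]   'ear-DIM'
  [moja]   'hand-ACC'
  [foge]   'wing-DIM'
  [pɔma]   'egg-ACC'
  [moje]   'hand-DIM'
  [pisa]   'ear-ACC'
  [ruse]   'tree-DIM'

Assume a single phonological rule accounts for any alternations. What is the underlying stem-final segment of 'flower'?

/ʃ/

The root 'flower' surfaces as [boʃe] and [bosa], with a stem-final [ʃ] ~ [s] alternation.
If /s/ were underlying and a rule turned it into [ʃ] before the DIM suffix, 'tree' would also alternate; but it has [s] in both [ruse] and [rusa].
The underlying segment must be /ʃ/; palato-alveolar /ʃ/ becomes [s] when no front vowel follows, yielding [s] there.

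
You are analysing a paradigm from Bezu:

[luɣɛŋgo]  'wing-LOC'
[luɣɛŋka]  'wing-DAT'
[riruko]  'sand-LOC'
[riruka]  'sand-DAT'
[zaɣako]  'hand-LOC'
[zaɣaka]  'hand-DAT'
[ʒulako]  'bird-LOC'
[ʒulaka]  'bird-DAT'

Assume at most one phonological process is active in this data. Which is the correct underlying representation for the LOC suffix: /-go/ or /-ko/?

The LOC morpheme has two allomorphs, [-go] and [-ko].
The DAT suffix, which begins with [k], is invariant after every stem; so [k] is not altered by any rule here.
The LOC suffix is therefore /-go/ underlyingly, with post-vocalic devoicing: voiced stops become voiceless after a vowel.

/-go/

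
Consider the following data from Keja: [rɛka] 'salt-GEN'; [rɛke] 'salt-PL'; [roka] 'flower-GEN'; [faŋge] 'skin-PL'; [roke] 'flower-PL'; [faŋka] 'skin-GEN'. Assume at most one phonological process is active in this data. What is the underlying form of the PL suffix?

/-ge/

The PL morpheme has two allomorphs, [-ge] and [-ke].
By contrast the GEN suffix keeps its initial [k] throughout — that segment must be underlying.
The PL suffix is therefore /-ge/ underlyingly, with post-vocalic devoicing: voiced stops become voiceless after a vowel.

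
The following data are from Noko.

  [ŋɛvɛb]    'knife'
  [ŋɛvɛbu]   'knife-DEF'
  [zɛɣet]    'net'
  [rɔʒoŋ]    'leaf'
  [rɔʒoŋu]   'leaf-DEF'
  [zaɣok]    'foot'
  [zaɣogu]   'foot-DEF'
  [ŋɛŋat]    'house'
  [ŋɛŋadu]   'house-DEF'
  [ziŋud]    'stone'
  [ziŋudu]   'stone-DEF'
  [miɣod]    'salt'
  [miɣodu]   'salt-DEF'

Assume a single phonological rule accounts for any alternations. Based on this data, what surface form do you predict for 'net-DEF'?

The root 'house' surfaces as [ŋɛŋat] and [ŋɛŋadu], with a stem-final [t] ~ [d] alternation.
The stem 'salt' ([miɣod], [miɣodu]) shows [d] unchanged in both environments, so [d] cannot be basic with [t] derived in isolation.
So /t/ is underlying, and a rule of intervocalic voicing — voiceless stops become voiced between vowels — gives [d].
The one attested form of 'net', [zɛɣet], shows underlying /zɛɣet/. Applying the same rule between vowels gives [zɛɣedu].

[zɛɣedu]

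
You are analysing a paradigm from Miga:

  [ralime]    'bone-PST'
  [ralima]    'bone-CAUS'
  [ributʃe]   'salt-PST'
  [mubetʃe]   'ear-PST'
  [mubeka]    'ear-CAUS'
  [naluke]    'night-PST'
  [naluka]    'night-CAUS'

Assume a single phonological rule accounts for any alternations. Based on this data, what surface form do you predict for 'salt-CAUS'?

The stem for 'ear' ends in [tʃ] in [mubetʃe] but [k] in [mubeka].
Compare 'night', with invariant [k] in [naluke] and [naluka]: an analysis with underlying /k/ and a rule producing [tʃ] before the PST suffix would wrongly predict alternation here too.
Therefore /tʃ/ is basic and [k] is derived by depalatalization (palato-alveolar /tʃ/ becomes [k] when no front vowel follows).
From [ributʃe] the stem 'salt' is /ributʃ/; when no front vowel follows this yields [ribuka].

[ribuka]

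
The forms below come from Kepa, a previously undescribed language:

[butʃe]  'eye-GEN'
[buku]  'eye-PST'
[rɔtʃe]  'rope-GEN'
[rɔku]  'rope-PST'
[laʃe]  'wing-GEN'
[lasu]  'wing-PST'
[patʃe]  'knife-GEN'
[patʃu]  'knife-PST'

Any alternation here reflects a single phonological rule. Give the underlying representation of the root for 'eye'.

/buk/

In [butʃe] and [buku] the final segment of 'eye' alternates: [tʃ] ~ [k].
If /tʃ/ were underlying and a rule turned it into [k] before the PST suffix, 'knife' would also alternate; but it has [tʃ] in both [patʃe] and [patʃu].
Therefore /k/ is basic and [tʃ] is derived by palatalization before a front vowel (/k/ and /s/ become palato-alveolar [tʃ] and [ʃ] before a front vowel).
Hence 'eye' is /buk/ underlyingly.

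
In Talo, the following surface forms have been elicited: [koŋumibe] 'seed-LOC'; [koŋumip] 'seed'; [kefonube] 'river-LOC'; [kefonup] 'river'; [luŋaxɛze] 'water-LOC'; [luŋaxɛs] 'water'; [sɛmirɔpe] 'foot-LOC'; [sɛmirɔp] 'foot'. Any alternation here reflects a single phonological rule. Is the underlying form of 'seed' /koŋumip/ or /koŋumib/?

In [koŋumibe] and [koŋumip] the final segment of 'seed' alternates: [b] ~ [p].
But 'foot' keeps [p] in both environments ([sɛmirɔpe], [sɛmirɔp]), so there is no rule changing /p/ to [b] before the LOC suffix.
Therefore /b/ is basic and [p] is derived by word-final obstruent devoicing (voiced obstruents become voiceless word-finally).

/koŋumib/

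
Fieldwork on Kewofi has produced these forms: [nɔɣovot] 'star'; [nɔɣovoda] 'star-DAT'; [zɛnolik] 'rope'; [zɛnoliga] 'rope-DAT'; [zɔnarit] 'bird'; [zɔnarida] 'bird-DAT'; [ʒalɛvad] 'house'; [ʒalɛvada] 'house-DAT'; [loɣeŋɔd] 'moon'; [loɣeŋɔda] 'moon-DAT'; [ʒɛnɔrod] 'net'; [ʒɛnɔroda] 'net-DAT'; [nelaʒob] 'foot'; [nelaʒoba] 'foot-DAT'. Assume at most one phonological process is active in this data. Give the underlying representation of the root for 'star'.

'star' shows [t] ~ [d] at the end of the stem ([nɔɣovot] vs [nɔɣovoda]).
But 'net' keeps [d] in both environments ([ʒɛnɔrod], [ʒɛnɔroda]), so there is no rule changing /d/ to [t] in isolation.
The underlying segment must be /t/; voiceless stops become voiced between vowels, yielding [d] there.

/nɔɣovot/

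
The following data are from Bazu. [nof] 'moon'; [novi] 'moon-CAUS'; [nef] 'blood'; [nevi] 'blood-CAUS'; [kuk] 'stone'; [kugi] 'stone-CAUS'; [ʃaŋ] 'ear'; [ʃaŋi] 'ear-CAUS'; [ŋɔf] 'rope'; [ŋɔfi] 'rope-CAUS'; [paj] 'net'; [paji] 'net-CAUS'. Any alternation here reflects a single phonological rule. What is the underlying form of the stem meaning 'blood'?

/nev/

The root 'blood' surfaces as [nef] and [nevi], with a stem-final [f] ~ [v] alternation.
Compare 'rope', with invariant [f] in [ŋɔf] and [ŋɔfi]: an analysis with underlying /f/ and a rule producing [v] before the CAUS suffix would wrongly predict alternation here too.
Therefore /v/ is basic and [f] is derived by word-final obstruent devoicing (voiced obstruents become voiceless word-finally).
Hence 'blood' is /nev/ underlyingly.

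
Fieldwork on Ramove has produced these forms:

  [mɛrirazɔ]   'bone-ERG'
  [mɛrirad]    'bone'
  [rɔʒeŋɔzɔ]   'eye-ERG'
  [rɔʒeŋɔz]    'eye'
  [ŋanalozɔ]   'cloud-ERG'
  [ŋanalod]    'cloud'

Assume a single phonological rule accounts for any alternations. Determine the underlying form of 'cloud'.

'cloud' shows [z] ~ [d] at the end of the stem ([ŋanalozɔ] vs [ŋanalod]).
Compare 'eye', with invariant [z] in [rɔʒeŋɔzɔ] and [rɔʒeŋɔz]: an analysis with underlying /z/ and a rule producing [d] in isolation would wrongly predict alternation here too.
The alternation reflects intervocalic spirantization: voiced stops become fricatives between vowels. /d/ is underlying.
So 'cloud' = /ŋanalod/.

/ŋanalod/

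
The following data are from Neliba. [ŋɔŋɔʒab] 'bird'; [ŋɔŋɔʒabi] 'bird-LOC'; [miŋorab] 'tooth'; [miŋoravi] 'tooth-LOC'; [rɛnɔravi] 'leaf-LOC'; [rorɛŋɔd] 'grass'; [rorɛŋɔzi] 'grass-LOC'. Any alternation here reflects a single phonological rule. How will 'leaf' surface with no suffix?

[rɛnɔrab]

The stem for 'tooth' ends in [b] in [miŋorab] but [v] in [miŋoravi].
The stem 'bird' ([ŋɔŋɔʒab], [ŋɔŋɔʒabi]) shows [b] unchanged in both environments, so [b] cannot be basic with [v] derived before the LOC suffix.
The underlying segment must be /v/; voiced fricatives become stops word-finally, yielding [b] there.
From [rɛnɔravi] the stem 'leaf' is /rɛnɔrav/; word-finally this yields [rɛnɔrab].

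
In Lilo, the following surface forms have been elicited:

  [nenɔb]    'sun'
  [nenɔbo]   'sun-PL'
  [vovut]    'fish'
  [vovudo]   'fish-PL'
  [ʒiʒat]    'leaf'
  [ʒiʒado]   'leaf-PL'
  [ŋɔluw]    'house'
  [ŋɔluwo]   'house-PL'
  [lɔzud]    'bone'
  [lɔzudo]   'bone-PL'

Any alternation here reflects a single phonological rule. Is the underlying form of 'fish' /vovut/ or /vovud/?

The root 'fish' surfaces as [vovut] and [vovudo], with a stem-final [t] ~ [d] alternation.
The stem 'bone' ([lɔzud], [lɔzudo]) shows [d] unchanged in both environments, so [d] cannot be basic with [t] derived in isolation.
So /t/ is underlying, and a rule of intervocalic voicing — voiceless stops become voiced between vowels — gives [d].

/vovut/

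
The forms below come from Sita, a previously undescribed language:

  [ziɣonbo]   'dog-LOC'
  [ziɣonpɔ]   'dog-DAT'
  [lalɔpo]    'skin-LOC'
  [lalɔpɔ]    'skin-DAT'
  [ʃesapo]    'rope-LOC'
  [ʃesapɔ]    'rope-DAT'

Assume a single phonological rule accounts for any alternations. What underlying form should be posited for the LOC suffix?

/-bo/

The LOC suffix surfaces as [-bo] and [-po], depending on the final segment of the stem.
By contrast the DAT suffix keeps its initial [p] throughout — that segment must be underlying.
So the underlying form is /-bo/, and voiced stops become voiceless after a vowel.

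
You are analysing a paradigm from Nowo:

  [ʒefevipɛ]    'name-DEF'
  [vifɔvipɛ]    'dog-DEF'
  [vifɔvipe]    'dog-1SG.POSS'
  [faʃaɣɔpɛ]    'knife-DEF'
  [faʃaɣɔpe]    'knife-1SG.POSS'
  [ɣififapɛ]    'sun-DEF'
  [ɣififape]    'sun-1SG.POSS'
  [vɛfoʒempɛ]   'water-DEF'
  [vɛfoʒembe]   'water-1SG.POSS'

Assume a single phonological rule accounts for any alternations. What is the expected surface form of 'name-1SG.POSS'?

[ʒefevipe]

The 1SG.POSS morpheme has two allomorphs, [-be] and [-pe].
By contrast the DEF suffix keeps its initial [p] throughout — that segment must be underlying.
So the underlying form is /-be/, and voiced stops become voiceless after a vowel.
After 'name', which ends in a vowel, the suffix surfaces as [-pe], giving [ʒefevipe].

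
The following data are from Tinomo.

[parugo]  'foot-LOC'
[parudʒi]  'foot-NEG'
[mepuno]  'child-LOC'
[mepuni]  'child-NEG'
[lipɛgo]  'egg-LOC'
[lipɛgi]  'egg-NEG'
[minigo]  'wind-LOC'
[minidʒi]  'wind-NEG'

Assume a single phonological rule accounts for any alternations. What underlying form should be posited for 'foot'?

/parudʒ/

'foot' shows [g] ~ [dʒ] at the end of the stem ([parugo] vs [parudʒi]).
If /g/ were underlying and a rule turned it into [dʒ] before the NEG suffix, 'egg' would also alternate; but it has [g] in both [lipɛgo] and [lipɛgi].
Therefore /dʒ/ is basic and [g] is derived by depalatalization (palato-alveolar /dʒ/ becomes [g] when no front vowel follows).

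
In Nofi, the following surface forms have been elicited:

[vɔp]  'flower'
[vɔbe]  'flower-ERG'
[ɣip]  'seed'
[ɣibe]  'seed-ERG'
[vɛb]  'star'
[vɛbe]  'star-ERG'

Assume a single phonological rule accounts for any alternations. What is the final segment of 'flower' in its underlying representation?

'flower' shows [p] ~ [b] at the end of the stem ([vɔp] vs [vɔbe]).
But 'star' keeps [b] in both environments ([vɛb], [vɛbe]), so there is no rule changing /b/ to [p] in isolation.
So /p/ is underlying, and a rule of intervocalic voicing — voiceless stops become voiced between vowels — gives [b].

/p/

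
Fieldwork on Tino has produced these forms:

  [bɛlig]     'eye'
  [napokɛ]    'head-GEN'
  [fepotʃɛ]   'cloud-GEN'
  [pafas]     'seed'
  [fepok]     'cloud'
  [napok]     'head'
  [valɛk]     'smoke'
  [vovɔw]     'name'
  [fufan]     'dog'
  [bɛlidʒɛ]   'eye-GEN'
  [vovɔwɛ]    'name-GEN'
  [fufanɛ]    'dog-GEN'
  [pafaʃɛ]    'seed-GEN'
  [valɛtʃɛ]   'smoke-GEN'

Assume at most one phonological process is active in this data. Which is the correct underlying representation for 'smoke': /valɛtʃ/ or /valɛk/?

/valɛtʃ/

In [valɛtʃɛ] and [valɛk] the final segment of 'smoke' alternates: [tʃ] ~ [k].
If /k/ were underlying and a rule turned it into [tʃ] before the GEN suffix, 'head' would also alternate; but it has [k] in both [napokɛ] and [napok].
The underlying segment must be /tʃ/; palato-alveolar /tʃ/, /dʒ/ and /ʃ/ become [k], [g] and [s] when no front vowel follows, yielding [k] there.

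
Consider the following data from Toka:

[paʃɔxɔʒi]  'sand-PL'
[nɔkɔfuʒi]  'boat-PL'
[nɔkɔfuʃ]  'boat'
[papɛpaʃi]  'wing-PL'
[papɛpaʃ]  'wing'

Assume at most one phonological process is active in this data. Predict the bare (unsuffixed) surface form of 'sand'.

[paʃɔxɔʃ]

'boat' shows [ʒ] ~ [ʃ] at the end of the stem ([nɔkɔfuʒi] vs [nɔkɔfuʃ]).
The stem 'wing' ([papɛpaʃi], [papɛpaʃ]) shows [ʃ] unchanged in both environments, so [ʃ] cannot be basic with [ʒ] derived before the PL suffix.
So /ʒ/ is underlying, and a rule of word-final obstruent devoicing — voiced obstruents become voiceless word-finally — gives [ʃ].
From [paʃɔxɔʒi] the stem 'sand' is /paʃɔxɔʒ/; word-finally this yields [paʃɔxɔʃ].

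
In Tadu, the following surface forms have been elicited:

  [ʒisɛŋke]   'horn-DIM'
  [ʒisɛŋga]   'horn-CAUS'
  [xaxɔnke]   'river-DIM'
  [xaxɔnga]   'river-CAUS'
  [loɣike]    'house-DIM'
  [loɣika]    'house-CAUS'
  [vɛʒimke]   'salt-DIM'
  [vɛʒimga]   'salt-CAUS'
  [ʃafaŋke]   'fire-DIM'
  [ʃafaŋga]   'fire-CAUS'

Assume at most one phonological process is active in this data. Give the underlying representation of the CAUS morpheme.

The CAUS suffix surfaces as [-ga] and [-ka], depending on the final segment of the stem.
The DIM suffix, which begins with [k], is invariant after every stem; so [k] is not altered by any rule here.
The CAUS suffix is therefore /-ga/ underlyingly, with post-vocalic devoicing: voiced stops become voiceless after a vowel.

/-ga/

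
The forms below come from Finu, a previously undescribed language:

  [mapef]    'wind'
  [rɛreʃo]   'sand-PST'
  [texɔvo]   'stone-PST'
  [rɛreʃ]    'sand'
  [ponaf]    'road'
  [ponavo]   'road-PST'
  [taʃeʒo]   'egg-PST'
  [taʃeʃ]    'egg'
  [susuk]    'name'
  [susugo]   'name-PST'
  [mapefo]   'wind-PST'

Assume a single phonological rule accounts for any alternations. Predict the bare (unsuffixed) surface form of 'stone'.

The stem for 'road' ends in [f] in [ponaf] but [v] in [ponavo].
Compare 'wind', with invariant [f] in [mapef] and [mapefo]: an analysis with underlying /f/ and a rule producing [v] before the PST suffix would wrongly predict alternation here too.
So /v/ is underlying, and a rule of word-final obstruent devoicing — voiced obstruents become voiceless word-finally — gives [f].
From [texɔvo] the stem 'stone' is /texɔv/; word-finally this yields [texɔf].

[texɔf]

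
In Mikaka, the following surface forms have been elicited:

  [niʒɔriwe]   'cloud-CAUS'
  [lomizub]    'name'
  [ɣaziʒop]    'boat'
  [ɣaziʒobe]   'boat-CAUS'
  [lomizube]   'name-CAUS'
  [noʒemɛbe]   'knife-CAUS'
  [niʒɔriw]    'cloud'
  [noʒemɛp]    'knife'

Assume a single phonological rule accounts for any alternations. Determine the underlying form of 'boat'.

The stem for 'boat' ends in [b] in [ɣaziʒobe] but [p] in [ɣaziʒop].
But 'name' keeps [b] in both environments ([lomizube], [lomizub]), so there is no rule changing /b/ to [p] in isolation.
Therefore /p/ is basic and [b] is derived by intervocalic voicing (voiceless stops become voiced between vowels).
The underlying form of 'boat' is therefore /ɣaziʒop/.

/ɣaziʒop/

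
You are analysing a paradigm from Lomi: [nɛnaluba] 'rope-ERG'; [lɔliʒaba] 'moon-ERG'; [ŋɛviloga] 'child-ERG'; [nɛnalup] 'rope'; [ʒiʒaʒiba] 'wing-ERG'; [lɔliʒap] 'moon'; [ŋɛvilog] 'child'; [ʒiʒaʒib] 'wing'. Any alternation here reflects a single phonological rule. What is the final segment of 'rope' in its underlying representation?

The stem for 'rope' ends in [b] in [nɛnaluba] but [p] in [nɛnalup].
But 'wing' keeps [b] in both environments ([ʒiʒaʒiba], [ʒiʒaʒib]), so there is no rule changing /b/ to [p] in isolation.
Therefore /p/ is basic and [b] is derived by intervocalic voicing (voiceless stops become voiced between vowels).

/p/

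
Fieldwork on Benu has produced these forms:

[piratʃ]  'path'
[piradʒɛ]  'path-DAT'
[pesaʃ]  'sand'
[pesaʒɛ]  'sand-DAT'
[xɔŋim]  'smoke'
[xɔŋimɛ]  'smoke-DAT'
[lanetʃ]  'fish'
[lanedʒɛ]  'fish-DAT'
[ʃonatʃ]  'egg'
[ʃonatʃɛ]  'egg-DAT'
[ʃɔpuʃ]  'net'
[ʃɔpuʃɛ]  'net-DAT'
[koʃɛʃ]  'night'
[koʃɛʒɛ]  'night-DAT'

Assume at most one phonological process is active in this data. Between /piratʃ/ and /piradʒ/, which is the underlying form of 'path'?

/piradʒ/

The stem for 'path' ends in [tʃ] in [piratʃ] but [dʒ] in [piradʒɛ].
But 'egg' keeps [tʃ] in both environments ([ʃonatʃ], [ʃonatʃɛ]), so there is no rule changing /tʃ/ to [dʒ] before the DAT suffix.
Therefore /dʒ/ is basic and [tʃ] is derived by word-final obstruent devoicing (voiced obstruents become voiceless word-finally).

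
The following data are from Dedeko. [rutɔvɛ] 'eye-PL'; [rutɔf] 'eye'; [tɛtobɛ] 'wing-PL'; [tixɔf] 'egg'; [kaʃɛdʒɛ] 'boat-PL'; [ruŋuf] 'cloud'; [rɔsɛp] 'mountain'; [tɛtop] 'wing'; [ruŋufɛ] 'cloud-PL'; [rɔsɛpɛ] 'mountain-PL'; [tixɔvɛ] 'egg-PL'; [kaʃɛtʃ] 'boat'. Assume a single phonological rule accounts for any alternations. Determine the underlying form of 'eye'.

In [rutɔvɛ] and [rutɔf] the final segment of 'eye' alternates: [v] ~ [f].
But 'cloud' keeps [f] in both environments ([ruŋufɛ], [ruŋuf]), so there is no rule changing /f/ to [v] before the PL suffix.
So /v/ is underlying, and a rule of word-final obstruent devoicing — voiced obstruents become voiceless word-finally — gives [f].

/rutɔv/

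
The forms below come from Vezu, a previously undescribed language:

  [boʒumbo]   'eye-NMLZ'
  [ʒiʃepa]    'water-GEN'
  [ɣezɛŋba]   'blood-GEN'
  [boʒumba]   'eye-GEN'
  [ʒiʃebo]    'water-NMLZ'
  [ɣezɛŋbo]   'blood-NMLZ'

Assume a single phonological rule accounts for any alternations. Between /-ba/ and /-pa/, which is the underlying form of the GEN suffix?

The GEN suffix surfaces as [-ba] and [-pa], depending on the final segment of the stem.
The NMLZ suffix, which begins with [b], is invariant after every stem; so [b] is not altered by any rule here.
The GEN suffix is therefore /-pa/ underlyingly, with post-nasal voicing: voiceless stops become voiced after a nasal.

/-pa/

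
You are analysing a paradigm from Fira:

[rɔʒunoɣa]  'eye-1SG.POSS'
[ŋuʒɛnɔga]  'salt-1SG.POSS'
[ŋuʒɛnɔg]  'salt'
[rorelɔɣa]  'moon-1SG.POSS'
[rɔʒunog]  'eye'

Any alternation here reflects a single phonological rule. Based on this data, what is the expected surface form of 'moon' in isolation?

[rorelɔg]

In [rɔʒunog] and [rɔʒunoɣa] the final segment of 'eye' alternates: [g] ~ [ɣ].
The stem 'salt' ([ŋuʒɛnɔg], [ŋuʒɛnɔga]) shows [g] unchanged in both environments, so [g] cannot be basic with [ɣ] derived before the 1SG.POSS suffix.
So /ɣ/ is underlying, and a rule of word-final hardening — voiced fricatives become stops word-finally — gives [g].
The one attested form of 'moon', [rorelɔɣa], shows underlying /rorelɔɣ/. Applying the same rule word-finally gives [rorelɔg].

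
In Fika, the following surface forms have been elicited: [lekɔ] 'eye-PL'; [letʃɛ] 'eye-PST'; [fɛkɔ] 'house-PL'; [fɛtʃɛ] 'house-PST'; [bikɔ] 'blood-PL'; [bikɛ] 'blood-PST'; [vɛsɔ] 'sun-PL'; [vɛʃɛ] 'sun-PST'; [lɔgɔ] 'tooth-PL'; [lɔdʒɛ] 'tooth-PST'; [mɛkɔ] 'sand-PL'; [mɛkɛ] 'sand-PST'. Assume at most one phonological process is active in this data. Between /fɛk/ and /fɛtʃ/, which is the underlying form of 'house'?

The stem for 'house' ends in [k] in [fɛkɔ] but [tʃ] in [fɛtʃɛ].
Compare 'sand', with invariant [k] in [mɛkɔ] and [mɛkɛ]: an analysis with underlying /k/ and a rule producing [tʃ] before the PST suffix would wrongly predict alternation here too.
Therefore /tʃ/ is basic and [k] is derived by depalatalization (palato-alveolar /tʃ/, /dʒ/ and /ʃ/ become [k], [g] and [s] when no front vowel follows).

/fɛtʃ/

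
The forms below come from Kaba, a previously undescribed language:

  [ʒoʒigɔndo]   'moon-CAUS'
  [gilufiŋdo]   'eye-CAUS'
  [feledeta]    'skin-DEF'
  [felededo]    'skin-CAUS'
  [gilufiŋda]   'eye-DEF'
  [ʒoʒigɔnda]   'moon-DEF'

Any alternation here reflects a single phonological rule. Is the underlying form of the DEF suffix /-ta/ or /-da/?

The DEF morpheme has two allomorphs, [-da] and [-ta].
The CAUS suffix, which begins with [d], is invariant after every stem; so [d] is not altered by any rule here.
So the underlying form is /-ta/, and voiceless stops become voiced after a nasal.

/-ta/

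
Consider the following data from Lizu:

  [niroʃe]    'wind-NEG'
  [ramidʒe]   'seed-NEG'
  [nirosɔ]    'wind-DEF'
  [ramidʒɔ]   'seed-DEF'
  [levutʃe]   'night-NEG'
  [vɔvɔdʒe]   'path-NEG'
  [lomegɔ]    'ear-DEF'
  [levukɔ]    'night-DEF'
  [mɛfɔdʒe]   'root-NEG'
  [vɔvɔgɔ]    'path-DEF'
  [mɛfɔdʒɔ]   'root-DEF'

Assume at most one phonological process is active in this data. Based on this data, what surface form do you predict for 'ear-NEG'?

[lomedʒe]

The stem for 'path' ends in [dʒ] in [vɔvɔdʒe] but [g] in [vɔvɔgɔ].
If /dʒ/ were underlying and a rule turned it into [g] before the DEF suffix, 'root' would also alternate; but it has [dʒ] in both [mɛfɔdʒe] and [mɛfɔdʒɔ].
Therefore /g/ is basic and [dʒ] is derived by palatalization before a front vowel (/k/, /g/ and /s/ become palato-alveolar [tʃ], [dʒ] and [ʃ] before a front vowel).
The one attested form of 'ear', [lomegɔ], shows underlying /lomeg/. Applying the same rule before a front vowel gives [lomedʒe].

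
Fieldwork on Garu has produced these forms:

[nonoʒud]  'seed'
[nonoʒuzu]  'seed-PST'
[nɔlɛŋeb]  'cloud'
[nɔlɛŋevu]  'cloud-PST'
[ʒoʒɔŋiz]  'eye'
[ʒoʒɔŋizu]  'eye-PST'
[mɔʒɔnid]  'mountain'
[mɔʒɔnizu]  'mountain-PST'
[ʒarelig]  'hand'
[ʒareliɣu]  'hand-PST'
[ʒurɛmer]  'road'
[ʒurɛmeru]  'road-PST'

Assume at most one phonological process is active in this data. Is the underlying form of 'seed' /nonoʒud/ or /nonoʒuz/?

The stem for 'seed' ends in [d] in [nonoʒud] but [z] in [nonoʒuzu].
The stem 'eye' ([ʒoʒɔŋiz], [ʒoʒɔŋizu]) shows [z] unchanged in both environments, so [z] cannot be basic with [d] derived in isolation.
The alternation reflects intervocalic spirantization: voiced stops become fricatives between vowels. /d/ is underlying.

/nonoʒud/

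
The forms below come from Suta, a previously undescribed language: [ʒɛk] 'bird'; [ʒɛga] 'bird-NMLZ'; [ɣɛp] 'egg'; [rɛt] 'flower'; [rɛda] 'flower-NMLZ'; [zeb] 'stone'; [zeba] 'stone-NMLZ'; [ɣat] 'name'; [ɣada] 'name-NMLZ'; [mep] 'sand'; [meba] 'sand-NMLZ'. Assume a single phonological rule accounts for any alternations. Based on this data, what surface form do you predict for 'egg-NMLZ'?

[ɣɛba]

In [mep] and [meba] the final segment of 'sand' alternates: [p] ~ [b].
The stem 'stone' ([zeb], [zeba]) shows [b] unchanged in both environments, so [b] cannot be basic with [p] derived in isolation.
Therefore /p/ is basic and [b] is derived by intervocalic voicing (voiceless stops become voiced between vowels).
From [ɣɛp] the stem 'egg' is /ɣɛp/; between vowels this yields [ɣɛba].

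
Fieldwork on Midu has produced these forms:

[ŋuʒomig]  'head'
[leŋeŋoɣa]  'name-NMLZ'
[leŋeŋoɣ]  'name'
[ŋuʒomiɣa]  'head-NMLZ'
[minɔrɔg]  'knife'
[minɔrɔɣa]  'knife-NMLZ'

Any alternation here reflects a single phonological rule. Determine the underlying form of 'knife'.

The stem for 'knife' ends in [g] in [minɔrɔg] but [ɣ] in [minɔrɔɣa].
The stem 'name' ([leŋeŋoɣ], [leŋeŋoɣa]) shows [ɣ] unchanged in both environments, so [ɣ] cannot be basic with [g] derived in isolation.
Therefore /g/ is basic and [ɣ] is derived by intervocalic spirantization (voiced stops become fricatives between vowels).

/minɔrɔg/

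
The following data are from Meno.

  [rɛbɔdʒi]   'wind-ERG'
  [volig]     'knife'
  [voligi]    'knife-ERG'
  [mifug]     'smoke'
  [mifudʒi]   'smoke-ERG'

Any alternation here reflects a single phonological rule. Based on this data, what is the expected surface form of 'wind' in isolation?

[rɛbɔg]

The root 'smoke' surfaces as [mifug] and [mifudʒi], with a stem-final [g] ~ [dʒ] alternation.
Compare 'knife', with invariant [g] in [volig] and [voligi]: an analysis with underlying /g/ and a rule producing [dʒ] before the ERG suffix would wrongly predict alternation here too.
So /dʒ/ is underlying, and a rule of depalatalization — palato-alveolar /dʒ/ becomes [g] when no front vowel follows — gives [g].
The one attested form of 'wind', [rɛbɔdʒi], shows underlying /rɛbɔdʒ/. Applying the same rule when no front vowel follows gives [rɛbɔg].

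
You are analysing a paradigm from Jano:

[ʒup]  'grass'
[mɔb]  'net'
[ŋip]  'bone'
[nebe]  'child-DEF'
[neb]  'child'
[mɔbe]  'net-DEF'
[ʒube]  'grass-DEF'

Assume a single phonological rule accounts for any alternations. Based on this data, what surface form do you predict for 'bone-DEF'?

[ŋibe]

The stem for 'grass' ends in [p] in [ʒup] but [b] in [ʒube].
But 'child' keeps [b] in both environments ([neb], [nebe]), so there is no rule changing /b/ to [p] in isolation.
The alternation reflects intervocalic voicing: voiceless stops become voiced between vowels. /p/ is underlying.
The one attested form of 'bone', [ŋip], shows underlying /ŋip/. Applying the same rule between vowels gives [ŋibe].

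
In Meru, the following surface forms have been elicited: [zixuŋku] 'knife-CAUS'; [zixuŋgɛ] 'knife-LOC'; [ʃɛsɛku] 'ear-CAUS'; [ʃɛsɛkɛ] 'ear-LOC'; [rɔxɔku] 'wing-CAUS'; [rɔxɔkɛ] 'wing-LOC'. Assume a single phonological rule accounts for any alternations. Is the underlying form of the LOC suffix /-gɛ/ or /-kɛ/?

/-gɛ/

The LOC morpheme has two allomorphs, [-gɛ] and [-kɛ].
The CAUS suffix, which begins with [k], is invariant after every stem; so [k] is not altered by any rule here.
So the underlying form is /-gɛ/, and voiced stops become voiceless after a vowel.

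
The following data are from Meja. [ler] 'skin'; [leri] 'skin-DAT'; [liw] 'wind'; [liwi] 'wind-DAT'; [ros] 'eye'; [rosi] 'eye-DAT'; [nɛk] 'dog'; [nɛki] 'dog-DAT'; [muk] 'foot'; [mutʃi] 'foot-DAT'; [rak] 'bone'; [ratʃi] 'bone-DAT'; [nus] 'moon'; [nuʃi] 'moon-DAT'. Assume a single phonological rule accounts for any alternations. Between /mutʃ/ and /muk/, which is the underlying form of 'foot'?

The stem for 'foot' ends in [k] in [muk] but [tʃ] in [mutʃi].
But 'dog' keeps [k] in both environments ([nɛk], [nɛki]), so there is no rule changing /k/ to [tʃ] before the DAT suffix.
The underlying segment must be /tʃ/; palato-alveolar /tʃ/ and /ʃ/ become [k] and [s] when no front vowel follows, yielding [k] there.

/mutʃ/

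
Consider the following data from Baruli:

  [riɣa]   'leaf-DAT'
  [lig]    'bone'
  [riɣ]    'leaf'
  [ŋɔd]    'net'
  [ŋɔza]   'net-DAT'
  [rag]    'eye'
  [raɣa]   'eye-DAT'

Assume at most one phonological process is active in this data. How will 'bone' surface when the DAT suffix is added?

[liɣa]

In [rag] and [raɣa] the final segment of 'eye' alternates: [g] ~ [ɣ].
Compare 'leaf', with invariant [ɣ] in [riɣ] and [riɣa]: an analysis with underlying /ɣ/ and a rule producing [g] in isolation would wrongly predict alternation here too.
Therefore /g/ is basic and [ɣ] is derived by intervocalic spirantization (voiced stops become fricatives between vowels).
From [lig] the stem 'bone' is /lig/; between vowels this yields [liɣa].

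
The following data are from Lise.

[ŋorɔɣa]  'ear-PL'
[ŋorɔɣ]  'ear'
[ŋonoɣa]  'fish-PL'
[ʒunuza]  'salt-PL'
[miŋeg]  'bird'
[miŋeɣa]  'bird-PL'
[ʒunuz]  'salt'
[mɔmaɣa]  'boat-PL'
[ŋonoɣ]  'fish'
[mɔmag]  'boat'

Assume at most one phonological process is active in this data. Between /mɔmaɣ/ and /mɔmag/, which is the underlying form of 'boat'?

The root 'boat' surfaces as [mɔmag] and [mɔmaɣa], with a stem-final [g] ~ [ɣ] alternation.
The stem 'fish' ([ŋonoɣ], [ŋonoɣa]) shows [ɣ] unchanged in both environments, so [ɣ] cannot be basic with [g] derived in isolation.
So /g/ is underlying, and a rule of intervocalic spirantization — voiced stops become fricatives between vowels — gives [ɣ].

/mɔmag/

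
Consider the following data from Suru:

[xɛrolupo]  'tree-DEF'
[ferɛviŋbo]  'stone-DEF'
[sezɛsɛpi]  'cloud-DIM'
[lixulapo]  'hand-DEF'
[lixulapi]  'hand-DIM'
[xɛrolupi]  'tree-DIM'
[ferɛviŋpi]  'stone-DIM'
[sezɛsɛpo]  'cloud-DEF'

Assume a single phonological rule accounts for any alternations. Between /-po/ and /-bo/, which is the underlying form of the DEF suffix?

The DEF suffix surfaces as [-bo] and [-po], depending on the final segment of the stem.
By contrast the DIM suffix keeps its initial [p] throughout — that segment must be underlying.
So the underlying form is /-bo/, and voiced stops become voiceless after a vowel.

/-bo/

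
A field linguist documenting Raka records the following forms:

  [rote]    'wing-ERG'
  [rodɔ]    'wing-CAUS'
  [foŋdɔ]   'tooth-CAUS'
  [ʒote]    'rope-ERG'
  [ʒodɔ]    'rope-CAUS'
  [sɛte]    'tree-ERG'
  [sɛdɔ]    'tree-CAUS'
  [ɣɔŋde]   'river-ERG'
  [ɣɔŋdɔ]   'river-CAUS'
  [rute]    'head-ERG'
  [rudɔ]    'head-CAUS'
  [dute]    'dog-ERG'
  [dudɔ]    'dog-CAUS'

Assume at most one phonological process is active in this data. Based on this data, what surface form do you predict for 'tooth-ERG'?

The ERG morpheme has two allomorphs, [-de] and [-te].
By contrast the CAUS suffix keeps its initial [d] throughout — that segment must be underlying.
So the underlying form is /-te/, and voiceless stops become voiced after a nasal.
After 'tooth', which ends in a nasal, the suffix surfaces as [-de], giving [foŋde].

[foŋde]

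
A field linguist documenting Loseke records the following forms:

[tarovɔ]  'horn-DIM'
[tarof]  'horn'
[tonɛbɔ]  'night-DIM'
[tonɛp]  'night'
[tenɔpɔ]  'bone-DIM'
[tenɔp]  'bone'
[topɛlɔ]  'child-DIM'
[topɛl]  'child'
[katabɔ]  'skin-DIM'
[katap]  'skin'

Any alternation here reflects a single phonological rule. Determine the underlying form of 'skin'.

The root 'skin' surfaces as [katabɔ] and [katap], with a stem-final [b] ~ [p] alternation.
But 'bone' keeps [p] in both environments ([tenɔpɔ], [tenɔp]), so there is no rule changing /p/ to [b] before the DIM suffix.
The alternation reflects word-final obstruent devoicing: voiced obstruents become voiceless word-finally. /b/ is underlying.
So 'skin' = /katab/.

/katab/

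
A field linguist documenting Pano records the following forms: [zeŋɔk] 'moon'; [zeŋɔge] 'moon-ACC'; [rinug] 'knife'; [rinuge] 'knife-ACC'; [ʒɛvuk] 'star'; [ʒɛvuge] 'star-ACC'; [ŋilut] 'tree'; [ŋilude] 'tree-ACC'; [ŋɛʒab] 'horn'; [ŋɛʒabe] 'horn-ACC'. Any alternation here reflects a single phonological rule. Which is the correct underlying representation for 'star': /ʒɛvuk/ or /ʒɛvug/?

/ʒɛvuk/

'star' shows [k] ~ [g] at the end of the stem ([ʒɛvuk] vs [ʒɛvuge]).
But 'knife' keeps [g] in both environments ([rinug], [rinuge]), so there is no rule changing /g/ to [k] in isolation.
The underlying segment must be /k/; voiceless stops become voiced between vowels, yielding [g] there.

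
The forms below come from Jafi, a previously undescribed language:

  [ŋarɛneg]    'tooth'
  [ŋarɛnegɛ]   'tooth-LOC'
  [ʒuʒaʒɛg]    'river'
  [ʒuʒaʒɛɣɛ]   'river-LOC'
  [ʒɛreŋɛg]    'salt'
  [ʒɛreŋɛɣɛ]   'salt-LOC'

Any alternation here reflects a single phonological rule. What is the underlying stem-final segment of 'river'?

The stem for 'river' ends in [g] in [ʒuʒaʒɛg] but [ɣ] in [ʒuʒaʒɛɣɛ].
But 'tooth' keeps [g] in both environments ([ŋarɛneg], [ŋarɛnegɛ]), so there is no rule changing /g/ to [ɣ] before the LOC suffix.
The alternation reflects word-final hardening: voiced fricatives become stops word-finally. /ɣ/ is underlying.

/ɣ/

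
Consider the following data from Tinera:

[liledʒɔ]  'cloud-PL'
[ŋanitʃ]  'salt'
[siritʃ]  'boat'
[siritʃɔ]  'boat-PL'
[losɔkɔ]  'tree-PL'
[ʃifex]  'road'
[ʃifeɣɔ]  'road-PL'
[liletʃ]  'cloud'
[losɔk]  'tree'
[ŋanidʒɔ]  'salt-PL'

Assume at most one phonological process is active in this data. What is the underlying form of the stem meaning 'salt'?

/ŋanidʒ/

'salt' shows [tʃ] ~ [dʒ] at the end of the stem ([ŋanitʃ] vs [ŋanidʒɔ]).
Compare 'boat', with invariant [tʃ] in [siritʃ] and [siritʃɔ]: an analysis with underlying /tʃ/ and a rule producing [dʒ] before the PL suffix would wrongly predict alternation here too.
Therefore /dʒ/ is basic and [tʃ] is derived by word-final obstruent devoicing (voiced obstruents become voiceless word-finally).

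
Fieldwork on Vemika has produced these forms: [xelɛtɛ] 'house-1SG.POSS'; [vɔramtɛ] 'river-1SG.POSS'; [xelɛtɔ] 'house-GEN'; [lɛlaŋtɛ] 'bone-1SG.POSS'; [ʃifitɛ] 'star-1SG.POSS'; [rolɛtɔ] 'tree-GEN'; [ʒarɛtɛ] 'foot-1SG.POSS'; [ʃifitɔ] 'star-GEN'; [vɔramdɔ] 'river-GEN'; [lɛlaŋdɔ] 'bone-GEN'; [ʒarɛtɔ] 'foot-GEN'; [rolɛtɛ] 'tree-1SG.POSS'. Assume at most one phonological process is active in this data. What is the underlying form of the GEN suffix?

/-dɔ/

The GEN suffix surfaces as [-dɔ] and [-tɔ], depending on the final segment of the stem.
The 1SG.POSS suffix, which begins with [t], is invariant after every stem; so [t] is not altered by any rule here.
So the underlying form is /-dɔ/, and voiced stops become voiceless after a vowel.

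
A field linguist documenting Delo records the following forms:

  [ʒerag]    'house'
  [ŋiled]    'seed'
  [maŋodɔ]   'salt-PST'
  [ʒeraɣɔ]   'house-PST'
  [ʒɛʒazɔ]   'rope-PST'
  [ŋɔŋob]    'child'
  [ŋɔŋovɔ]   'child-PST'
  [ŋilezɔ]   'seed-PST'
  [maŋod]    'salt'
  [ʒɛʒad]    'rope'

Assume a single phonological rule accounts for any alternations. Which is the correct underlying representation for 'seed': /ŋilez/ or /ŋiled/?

In [ŋiled] and [ŋilezɔ] the final segment of 'seed' alternates: [d] ~ [z].
If /d/ were underlying and a rule turned it into [z] before the PST suffix, 'salt' would also alternate; but it has [d] in both [maŋod] and [maŋodɔ].
So /z/ is underlying, and a rule of word-final hardening — voiced fricatives become stops word-finally — gives [d].

/ŋilez/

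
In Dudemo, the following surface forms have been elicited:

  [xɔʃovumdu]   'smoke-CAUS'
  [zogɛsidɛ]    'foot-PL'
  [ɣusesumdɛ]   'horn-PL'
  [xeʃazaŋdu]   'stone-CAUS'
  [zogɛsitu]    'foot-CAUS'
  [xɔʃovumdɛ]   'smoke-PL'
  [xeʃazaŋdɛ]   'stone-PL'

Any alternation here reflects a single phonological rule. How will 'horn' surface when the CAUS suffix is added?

The CAUS suffix surfaces as [-du] and [-tu], depending on the final segment of the stem.
By contrast the PL suffix keeps its initial [d] throughout — that segment must be underlying.
The CAUS suffix is therefore /-tu/ underlyingly, with post-nasal voicing: voiceless stops become voiced after a nasal.
After 'horn', which ends in a nasal, the suffix surfaces as [-du], giving [ɣusesumdu].

[ɣusesumdu]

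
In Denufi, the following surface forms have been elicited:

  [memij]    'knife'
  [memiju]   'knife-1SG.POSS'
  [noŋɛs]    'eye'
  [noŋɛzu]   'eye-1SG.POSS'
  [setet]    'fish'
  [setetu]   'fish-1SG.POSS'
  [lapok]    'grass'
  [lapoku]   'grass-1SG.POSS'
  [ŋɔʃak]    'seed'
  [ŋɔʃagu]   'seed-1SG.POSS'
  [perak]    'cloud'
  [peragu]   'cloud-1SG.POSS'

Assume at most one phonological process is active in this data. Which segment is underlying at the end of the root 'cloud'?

The stem for 'cloud' ends in [k] in [perak] but [g] in [peragu].
The stem 'grass' ([lapok], [lapoku]) shows [k] unchanged in both environments, so [k] cannot be basic with [g] derived before the 1SG.POSS suffix.
So /g/ is underlying, and a rule of word-final obstruent devoicing — voiced obstruents become voiceless word-finally — gives [k].

/g/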